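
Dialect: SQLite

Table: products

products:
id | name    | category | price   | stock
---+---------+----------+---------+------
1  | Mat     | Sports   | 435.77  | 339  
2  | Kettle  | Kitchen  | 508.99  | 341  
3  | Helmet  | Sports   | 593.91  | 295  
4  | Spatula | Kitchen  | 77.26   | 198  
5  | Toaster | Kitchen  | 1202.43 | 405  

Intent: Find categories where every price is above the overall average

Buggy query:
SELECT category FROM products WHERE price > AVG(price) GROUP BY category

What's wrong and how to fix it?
Bug: AVG() is an aggregate; it can't sit directly in WHERE

Fix: Use a subquery for AVG and a HAVING MIN(...) filter so the condition holds for every row in the group

Corrected query:
SELECT category FROM products GROUP BY category HAVING MIN(price) > (SELECT AVG(price) FROM products)

Result:
(no rows)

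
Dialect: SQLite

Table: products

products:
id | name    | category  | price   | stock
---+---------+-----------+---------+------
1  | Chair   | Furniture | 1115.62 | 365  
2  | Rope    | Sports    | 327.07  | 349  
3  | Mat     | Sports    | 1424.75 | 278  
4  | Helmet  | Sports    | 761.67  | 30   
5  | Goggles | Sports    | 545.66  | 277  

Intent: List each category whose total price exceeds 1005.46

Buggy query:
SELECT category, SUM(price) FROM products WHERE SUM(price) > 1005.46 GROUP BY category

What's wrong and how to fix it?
Bug: Aggregate functions cannot appear in a WHERE clause

Fix: Move the aggregate condition to a HAVING clause

Corrected query:
SELECT category, SUM(price) FROM products GROUP BY category HAVING SUM(price) > 1005.46

Result:
category  | SUM(price)
----------+-----------
Furniture | 1115.62   
Sports    | 3059.15   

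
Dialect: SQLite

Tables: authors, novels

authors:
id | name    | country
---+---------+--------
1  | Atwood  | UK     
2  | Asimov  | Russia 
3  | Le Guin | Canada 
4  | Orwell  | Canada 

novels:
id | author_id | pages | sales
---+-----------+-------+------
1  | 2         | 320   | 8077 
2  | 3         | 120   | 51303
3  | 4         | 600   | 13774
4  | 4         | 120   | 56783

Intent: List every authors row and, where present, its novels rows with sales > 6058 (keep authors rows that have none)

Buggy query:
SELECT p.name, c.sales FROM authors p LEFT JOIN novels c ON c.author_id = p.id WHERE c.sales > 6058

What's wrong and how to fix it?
Bug: A WHERE condition on the right-hand table after LEFT JOIN drops unmatched parents

Fix: Move the right-table condition into the ON clause so unmatched parents are kept

Corrected query:
SELECT p.name, c.sales FROM authors p LEFT JOIN novels c ON c.author_id = p.id AND c.sales > 6058

Result:
name    | sales
--------+------
Atwood  | NULL 
Asimov  | 8077 
Le Guin | 51303
Orwell  | 13774
Orwell  | 56783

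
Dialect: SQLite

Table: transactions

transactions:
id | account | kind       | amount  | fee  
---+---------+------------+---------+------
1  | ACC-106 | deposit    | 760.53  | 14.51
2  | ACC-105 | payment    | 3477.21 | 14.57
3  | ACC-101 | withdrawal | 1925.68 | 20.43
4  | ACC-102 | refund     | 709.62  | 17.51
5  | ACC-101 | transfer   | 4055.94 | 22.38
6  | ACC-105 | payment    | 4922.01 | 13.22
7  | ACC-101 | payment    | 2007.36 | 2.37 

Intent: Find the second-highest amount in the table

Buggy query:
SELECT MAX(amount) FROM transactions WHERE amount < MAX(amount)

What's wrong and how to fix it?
Bug: The inner MAX is an aggregate inside WHERE, which is not allowed

Fix: Compute the overall MAX in a subquery, then take MAX of rows below it

Corrected query:
SELECT MAX(amount) FROM transactions WHERE amount < (SELECT MAX(amount) FROM transactions)

Result:
MAX(amount)
-----------
4055.94    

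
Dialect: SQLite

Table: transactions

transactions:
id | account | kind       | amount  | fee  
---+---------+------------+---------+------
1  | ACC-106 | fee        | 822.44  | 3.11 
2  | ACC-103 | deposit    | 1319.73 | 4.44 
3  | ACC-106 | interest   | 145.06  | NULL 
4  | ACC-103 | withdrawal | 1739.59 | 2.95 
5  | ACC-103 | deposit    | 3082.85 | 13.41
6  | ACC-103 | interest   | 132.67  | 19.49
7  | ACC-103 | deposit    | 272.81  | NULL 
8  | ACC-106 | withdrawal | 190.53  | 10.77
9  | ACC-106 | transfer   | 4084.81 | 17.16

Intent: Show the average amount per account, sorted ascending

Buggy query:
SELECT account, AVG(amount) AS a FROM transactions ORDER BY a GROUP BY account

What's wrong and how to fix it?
Bug: ORDER BY appears before GROUP BY; SQL clause order requires GROUP BY first

Fix: Move ORDER BY to the end, after GROUP BY

Corrected query:
SELECT account, AVG(amount) AS a FROM transactions GROUP BY account ORDER BY a

Result:
account | a      
--------+--------
ACC-103 | 1309.53
ACC-106 | 1310.71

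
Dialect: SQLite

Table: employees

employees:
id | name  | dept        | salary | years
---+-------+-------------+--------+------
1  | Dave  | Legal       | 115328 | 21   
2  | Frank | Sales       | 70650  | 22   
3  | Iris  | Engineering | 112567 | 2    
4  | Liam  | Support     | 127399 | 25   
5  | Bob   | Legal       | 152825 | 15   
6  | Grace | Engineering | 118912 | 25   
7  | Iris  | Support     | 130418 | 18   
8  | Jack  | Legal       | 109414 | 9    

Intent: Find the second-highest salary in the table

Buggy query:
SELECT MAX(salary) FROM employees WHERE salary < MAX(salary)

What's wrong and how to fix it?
Bug: MAX(salary) on the right of the comparison is an aggregate-in-WHERE error

Fix: Put the inner MAX in a scalar subquery

Corrected query:
SELECT MAX(salary) FROM employees WHERE salary < (SELECT MAX(salary) FROM employees)

Result:
MAX(salary)
-----------
130418     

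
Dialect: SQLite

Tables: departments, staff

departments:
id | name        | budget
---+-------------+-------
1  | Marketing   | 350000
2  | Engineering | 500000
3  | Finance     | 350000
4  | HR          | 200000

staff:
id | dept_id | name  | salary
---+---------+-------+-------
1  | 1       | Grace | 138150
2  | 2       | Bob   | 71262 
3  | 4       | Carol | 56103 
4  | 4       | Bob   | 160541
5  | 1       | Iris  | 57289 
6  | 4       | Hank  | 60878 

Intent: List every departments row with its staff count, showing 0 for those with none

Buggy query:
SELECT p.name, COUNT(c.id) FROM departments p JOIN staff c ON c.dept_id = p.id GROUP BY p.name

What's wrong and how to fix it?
Bug: An inner join excludes parents with zero children

Fix: Use LEFT JOIN so parents without children still appear (COUNT(c.id) gives 0)

Corrected query:
SELECT p.name, COUNT(c.id) FROM departments p LEFT JOIN staff c ON c.dept_id = p.id GROUP BY p.name

Result:
name        | COUNT(c.id)
------------+------------
Engineering | 1          
Finance     | 0          
HR          | 3          
Marketing   | 2          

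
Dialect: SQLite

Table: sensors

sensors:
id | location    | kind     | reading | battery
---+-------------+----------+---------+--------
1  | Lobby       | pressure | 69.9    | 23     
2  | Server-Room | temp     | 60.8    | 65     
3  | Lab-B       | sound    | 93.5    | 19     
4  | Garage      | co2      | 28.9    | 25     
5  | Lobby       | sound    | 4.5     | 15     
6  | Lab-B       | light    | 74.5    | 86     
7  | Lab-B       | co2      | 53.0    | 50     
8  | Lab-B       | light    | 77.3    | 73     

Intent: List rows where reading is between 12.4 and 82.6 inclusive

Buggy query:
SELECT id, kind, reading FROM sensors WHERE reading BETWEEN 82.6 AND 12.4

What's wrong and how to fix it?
Bug: The bounds are reversed; BETWEEN a AND b requires a <= b to match anything

Fix: Swap the bounds so the smaller value comes first

Corrected query:
SELECT id, kind, reading FROM sensors WHERE reading BETWEEN 12.4 AND 82.6

Result:
id | kind     | reading
---+----------+--------
1  | pressure | 69.9   
2  | temp     | 60.8   
4  | co2      | 28.9   
6  | light    | 74.5   
7  | co2      | 53     
8  | light    | 77.3   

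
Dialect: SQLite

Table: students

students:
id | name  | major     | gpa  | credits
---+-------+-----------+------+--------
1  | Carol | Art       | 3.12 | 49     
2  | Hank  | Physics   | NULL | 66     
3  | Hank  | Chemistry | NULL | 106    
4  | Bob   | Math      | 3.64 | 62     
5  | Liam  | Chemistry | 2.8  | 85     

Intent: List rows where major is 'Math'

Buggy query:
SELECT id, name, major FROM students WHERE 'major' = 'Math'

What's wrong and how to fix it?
Bug: 'major' in single quotes is a string literal, not the column; the comparison is literal-vs-literal and never true

Fix: Reference the column as major without single quotes

Corrected query:
SELECT id, name, major FROM students WHERE major = 'Math'

Result:
id | name | major
---+------+------
4  | Bob  | Math 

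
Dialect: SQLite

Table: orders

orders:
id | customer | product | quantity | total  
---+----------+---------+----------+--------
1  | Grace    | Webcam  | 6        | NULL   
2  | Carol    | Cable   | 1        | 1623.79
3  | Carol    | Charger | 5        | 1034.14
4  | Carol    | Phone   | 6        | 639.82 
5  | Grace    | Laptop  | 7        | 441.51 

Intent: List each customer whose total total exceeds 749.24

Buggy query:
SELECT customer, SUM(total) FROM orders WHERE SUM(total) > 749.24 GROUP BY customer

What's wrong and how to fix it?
Bug: WHERE runs before GROUP BY, so aggregates aren't available there

Fix: Move the aggregate condition to a HAVING clause

Corrected query:
SELECT customer, SUM(total) FROM orders GROUP BY customer HAVING SUM(total) > 749.24

Result:
customer | SUM(total)
---------+-----------
Carol    | 3297.75   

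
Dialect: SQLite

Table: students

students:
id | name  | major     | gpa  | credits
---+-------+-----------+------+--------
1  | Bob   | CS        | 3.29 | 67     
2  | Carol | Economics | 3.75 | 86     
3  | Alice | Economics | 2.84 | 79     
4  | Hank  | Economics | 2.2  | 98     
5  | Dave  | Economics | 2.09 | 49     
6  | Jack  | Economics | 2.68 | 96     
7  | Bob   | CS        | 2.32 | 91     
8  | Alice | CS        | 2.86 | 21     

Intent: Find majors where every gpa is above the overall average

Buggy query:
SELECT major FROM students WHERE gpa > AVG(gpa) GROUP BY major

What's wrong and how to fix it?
Bug: AVG() is an aggregate; it can't sit directly in WHERE

Fix: Compute the overall average in a scalar subquery and compare each group's MIN against it in HAVING

Corrected query:
SELECT major FROM students GROUP BY major HAVING MIN(gpa) > (SELECT AVG(gpa) FROM students)

Result:
(no rows)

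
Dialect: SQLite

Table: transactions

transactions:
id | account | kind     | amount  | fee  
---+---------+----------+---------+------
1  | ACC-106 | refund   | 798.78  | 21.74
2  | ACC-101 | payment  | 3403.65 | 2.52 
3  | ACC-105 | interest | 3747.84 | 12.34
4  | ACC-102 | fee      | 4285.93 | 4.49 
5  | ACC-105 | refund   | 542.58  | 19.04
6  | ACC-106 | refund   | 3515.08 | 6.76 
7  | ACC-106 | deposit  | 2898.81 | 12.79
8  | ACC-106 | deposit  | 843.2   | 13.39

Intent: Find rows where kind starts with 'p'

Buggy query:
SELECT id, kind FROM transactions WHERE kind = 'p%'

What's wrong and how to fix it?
Bug: Wildcards only work with LIKE; '=' treats '%' as a literal character

Fix: Use LIKE for wildcard pattern matching

Corrected query:
SELECT id, kind FROM transactions WHERE kind LIKE 'p%'

Result:
id | kind   
---+--------
2  | payment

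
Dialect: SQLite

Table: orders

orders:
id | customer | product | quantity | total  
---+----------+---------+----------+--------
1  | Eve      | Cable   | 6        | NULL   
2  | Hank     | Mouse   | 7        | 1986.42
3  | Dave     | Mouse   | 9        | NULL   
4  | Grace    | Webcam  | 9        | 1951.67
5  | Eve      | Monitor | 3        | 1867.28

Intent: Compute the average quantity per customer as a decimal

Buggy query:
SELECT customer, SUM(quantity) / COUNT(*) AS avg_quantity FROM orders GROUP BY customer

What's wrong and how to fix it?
Bug: SUM(quantity) and COUNT(*) are both integers; the division truncates the fractional part

Fix: Cast one side to REAL so the division keeps the fractional part

Corrected query:
SELECT customer, SUM(quantity) * 1.0 / COUNT(*) AS avg_quantity FROM orders GROUP BY customer

Result:
customer | avg_quantity
---------+-------------
Dave     | 9           
Eve      | 4.5         
Grace    | 9           
Hank     | 7           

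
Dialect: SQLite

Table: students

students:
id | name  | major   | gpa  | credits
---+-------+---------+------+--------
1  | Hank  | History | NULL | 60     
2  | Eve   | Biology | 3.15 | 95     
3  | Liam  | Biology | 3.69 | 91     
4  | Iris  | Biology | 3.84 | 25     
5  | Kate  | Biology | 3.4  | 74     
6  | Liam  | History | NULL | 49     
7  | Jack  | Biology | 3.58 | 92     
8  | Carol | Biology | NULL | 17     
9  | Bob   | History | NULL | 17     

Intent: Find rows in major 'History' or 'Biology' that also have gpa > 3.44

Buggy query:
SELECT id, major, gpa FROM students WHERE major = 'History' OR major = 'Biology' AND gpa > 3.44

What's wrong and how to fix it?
Bug: AND binds tighter than OR, so this parses as major = 'History' OR (major = 'Biology' AND gpa > 3.44)

Fix: Group the OR with parentheses (or use IN), then AND the threshold

Corrected query:
SELECT id, major, gpa FROM students WHERE (major = 'History' OR major = 'Biology') AND gpa > 3.44

Result:
id | major   | gpa 
---+---------+-----
3  | Biology | 3.69
4  | Biology | 3.84
7  | Biology | 3.58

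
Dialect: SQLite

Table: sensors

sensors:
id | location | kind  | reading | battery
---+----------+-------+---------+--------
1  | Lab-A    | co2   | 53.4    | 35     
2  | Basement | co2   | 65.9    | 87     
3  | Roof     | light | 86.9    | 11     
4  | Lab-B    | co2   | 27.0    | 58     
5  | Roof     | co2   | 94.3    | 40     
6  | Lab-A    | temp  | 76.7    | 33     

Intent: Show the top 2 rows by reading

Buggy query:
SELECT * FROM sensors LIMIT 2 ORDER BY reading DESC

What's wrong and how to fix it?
Bug: LIMIT must come after ORDER BY

Fix: Sort with ORDER BY, then apply LIMIT

Corrected query:
SELECT * FROM sensors ORDER BY reading DESC LIMIT 2

Result:
id | location | kind  | reading | battery
---+----------+-------+---------+--------
5  | Roof     | co2   | 94.3    | 40     
3  | Roof     | light | 86.9    | 11     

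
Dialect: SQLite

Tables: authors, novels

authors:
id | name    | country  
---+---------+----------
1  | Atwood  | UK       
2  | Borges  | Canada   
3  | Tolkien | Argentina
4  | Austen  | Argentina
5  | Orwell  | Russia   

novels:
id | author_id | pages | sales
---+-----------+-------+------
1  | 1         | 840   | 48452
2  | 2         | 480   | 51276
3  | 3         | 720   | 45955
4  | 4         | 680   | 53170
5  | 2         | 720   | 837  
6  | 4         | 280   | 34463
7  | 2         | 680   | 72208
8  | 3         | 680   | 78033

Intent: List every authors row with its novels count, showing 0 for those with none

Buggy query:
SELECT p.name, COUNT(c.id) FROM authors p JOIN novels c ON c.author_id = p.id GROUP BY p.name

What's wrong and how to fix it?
Bug: An inner join excludes parents with zero children

Fix: Switch to LEFT JOIN to retain unmatched parent rows

Corrected query:
SELECT p.name, COUNT(c.id) FROM authors p LEFT JOIN novels c ON c.author_id = p.id GROUP BY p.name

Result:
name    | COUNT(c.id)
--------+------------
Atwood  | 1          
Austen  | 2          
Borges  | 3          
Orwell  | 0          
Tolkien | 2          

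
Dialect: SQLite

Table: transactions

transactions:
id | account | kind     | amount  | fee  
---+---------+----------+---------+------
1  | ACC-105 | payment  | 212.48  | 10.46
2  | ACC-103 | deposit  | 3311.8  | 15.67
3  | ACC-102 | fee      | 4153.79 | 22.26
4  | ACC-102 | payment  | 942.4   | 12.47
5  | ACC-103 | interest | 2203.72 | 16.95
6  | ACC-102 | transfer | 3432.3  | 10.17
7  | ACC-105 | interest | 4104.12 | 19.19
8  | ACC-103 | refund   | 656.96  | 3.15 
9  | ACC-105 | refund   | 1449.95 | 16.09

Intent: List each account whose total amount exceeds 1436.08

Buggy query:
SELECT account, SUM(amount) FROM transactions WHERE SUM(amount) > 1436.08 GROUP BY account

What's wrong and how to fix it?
Bug: WHERE runs before GROUP BY, so aggregates aren't available there

Fix: Use HAVING (which filters groups after aggregation) instead of WHERE

Corrected query:
SELECT account, SUM(amount) FROM transactions GROUP BY account HAVING SUM(amount) > 1436.08

Result:
account | SUM(amount)
--------+------------
ACC-102 | 8528.49    
ACC-103 | 6172.48    
ACC-105 | 5766.55    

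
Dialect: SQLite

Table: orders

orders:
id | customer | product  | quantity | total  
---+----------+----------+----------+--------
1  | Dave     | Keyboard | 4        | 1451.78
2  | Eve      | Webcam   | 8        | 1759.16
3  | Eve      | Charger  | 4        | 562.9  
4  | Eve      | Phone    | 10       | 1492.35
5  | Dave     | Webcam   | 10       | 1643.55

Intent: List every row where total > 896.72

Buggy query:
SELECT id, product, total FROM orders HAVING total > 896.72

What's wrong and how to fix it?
Bug: HAVING filters the output of aggregation, but this query has no GROUP BY and no aggregate functions, so SQLite rejects it (HAVING clause on a non-aggregate query); the condition here is per row

Fix: Use WHERE for row-level filtering

Corrected query:
SELECT id, product, total FROM orders WHERE total > 896.72

Result:
id | product  | total  
---+----------+--------
1  | Keyboard | 1451.78
2  | Webcam   | 1759.16
4  | Phone    | 1492.35
5  | Webcam   | 1643.55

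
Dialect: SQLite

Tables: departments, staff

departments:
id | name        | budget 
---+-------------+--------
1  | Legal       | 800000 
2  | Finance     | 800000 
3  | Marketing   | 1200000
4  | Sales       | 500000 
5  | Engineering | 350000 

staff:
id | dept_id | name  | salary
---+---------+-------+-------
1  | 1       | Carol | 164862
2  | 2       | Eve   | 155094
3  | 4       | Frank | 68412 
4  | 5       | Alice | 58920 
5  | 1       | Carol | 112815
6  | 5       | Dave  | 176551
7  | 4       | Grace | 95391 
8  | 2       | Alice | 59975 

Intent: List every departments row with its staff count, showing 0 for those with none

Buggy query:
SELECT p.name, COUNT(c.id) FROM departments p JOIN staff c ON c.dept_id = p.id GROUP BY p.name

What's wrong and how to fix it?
Bug: An inner join excludes parents with zero children

Fix: Use LEFT JOIN so parents without children still appear (COUNT(c.id) gives 0)

Corrected query:
SELECT p.name, COUNT(c.id) FROM departments p LEFT JOIN staff c ON c.dept_id = p.id GROUP BY p.name

Result:
name        | COUNT(c.id)
------------+------------
Engineering | 2          
Finance     | 2          
Legal       | 2          
Marketing   | 0          
Sales       | 2          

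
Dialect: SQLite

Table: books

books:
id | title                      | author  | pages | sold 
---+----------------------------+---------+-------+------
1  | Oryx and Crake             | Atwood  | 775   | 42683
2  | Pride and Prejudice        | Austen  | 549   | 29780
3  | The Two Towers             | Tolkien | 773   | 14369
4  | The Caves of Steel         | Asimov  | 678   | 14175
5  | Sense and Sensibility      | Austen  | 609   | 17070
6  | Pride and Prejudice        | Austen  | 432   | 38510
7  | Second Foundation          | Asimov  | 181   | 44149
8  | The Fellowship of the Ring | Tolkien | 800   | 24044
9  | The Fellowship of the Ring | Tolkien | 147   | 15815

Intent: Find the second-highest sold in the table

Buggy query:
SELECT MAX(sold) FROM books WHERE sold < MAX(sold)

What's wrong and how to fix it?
Bug: The inner MAX is an aggregate inside WHERE, which is not allowed

Fix: Compute the overall MAX in a subquery, then take MAX of rows below it

Corrected query:
SELECT MAX(sold) FROM books WHERE sold < (SELECT MAX(sold) FROM books)

Result:
MAX(sold)
---------
42683    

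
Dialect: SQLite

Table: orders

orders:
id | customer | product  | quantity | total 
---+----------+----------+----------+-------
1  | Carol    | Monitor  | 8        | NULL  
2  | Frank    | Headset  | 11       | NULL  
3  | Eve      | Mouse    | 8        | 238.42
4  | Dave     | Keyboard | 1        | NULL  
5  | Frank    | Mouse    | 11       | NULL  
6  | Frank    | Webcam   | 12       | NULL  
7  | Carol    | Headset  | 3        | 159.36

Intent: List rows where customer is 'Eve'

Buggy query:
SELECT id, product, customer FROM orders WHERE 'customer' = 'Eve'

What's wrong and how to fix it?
Bug: Single quotes denote string literals in SQL; the column name is being compared as a constant string

Fix: Reference the column as customer without single quotes

Corrected query:
SELECT id, product, customer FROM orders WHERE customer = 'Eve'

Result:
id | product | customer
---+---------+---------
3  | Mouse   | Eve     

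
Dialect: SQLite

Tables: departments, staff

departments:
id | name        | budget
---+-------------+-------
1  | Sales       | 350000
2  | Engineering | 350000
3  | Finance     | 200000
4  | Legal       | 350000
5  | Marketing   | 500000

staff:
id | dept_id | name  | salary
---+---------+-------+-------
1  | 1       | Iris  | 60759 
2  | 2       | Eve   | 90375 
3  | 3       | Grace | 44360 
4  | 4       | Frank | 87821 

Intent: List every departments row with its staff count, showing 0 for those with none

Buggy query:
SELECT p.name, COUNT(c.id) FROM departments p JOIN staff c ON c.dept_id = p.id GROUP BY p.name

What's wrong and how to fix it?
Bug: INNER JOIN drops departments rows that have no matching staff rows

Fix: Use LEFT JOIN so parents without children still appear (COUNT(c.id) gives 0)

Corrected query:
SELECT p.name, COUNT(c.id) FROM departments p LEFT JOIN staff c ON c.dept_id = p.id GROUP BY p.name

Result:
name        | COUNT(c.id)
------------+------------
Engineering | 1          
Finance     | 1          
Legal       | 1          
Marketing   | 0          
Sales       | 1          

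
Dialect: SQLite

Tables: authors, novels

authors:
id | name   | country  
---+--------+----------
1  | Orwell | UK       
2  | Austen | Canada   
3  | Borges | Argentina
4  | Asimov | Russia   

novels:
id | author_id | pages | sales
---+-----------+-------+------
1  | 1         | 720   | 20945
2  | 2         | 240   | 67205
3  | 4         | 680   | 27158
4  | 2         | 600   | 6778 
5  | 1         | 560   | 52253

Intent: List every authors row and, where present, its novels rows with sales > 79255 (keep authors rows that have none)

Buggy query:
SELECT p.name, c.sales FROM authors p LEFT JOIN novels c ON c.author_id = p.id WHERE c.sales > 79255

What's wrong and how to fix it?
Bug: Filtering c.sales in WHERE discards the NULL rows produced by LEFT JOIN, turning it into an inner join

Fix: Move the right-table condition into the ON clause so unmatched parents are kept

Corrected query:
SELECT p.name, c.sales FROM authors p LEFT JOIN novels c ON c.author_id = p.id AND c.sales > 79255

Result:
name   | sales
-------+------
Orwell | NULL 
Austen | NULL 
Borges | NULL 
Asimov | NULL 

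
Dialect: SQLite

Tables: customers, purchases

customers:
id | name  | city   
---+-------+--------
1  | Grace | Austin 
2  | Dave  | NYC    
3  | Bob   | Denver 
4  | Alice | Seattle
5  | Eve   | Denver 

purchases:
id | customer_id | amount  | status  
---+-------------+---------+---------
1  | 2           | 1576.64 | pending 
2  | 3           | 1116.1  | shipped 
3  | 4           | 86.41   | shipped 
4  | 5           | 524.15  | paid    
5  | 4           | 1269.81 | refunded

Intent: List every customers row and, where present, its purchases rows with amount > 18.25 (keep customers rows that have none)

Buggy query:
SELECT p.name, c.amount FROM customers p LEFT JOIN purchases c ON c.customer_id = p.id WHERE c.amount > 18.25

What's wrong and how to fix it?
Bug: Filtering c.amount in WHERE discards the NULL rows produced by LEFT JOIN, turning it into an inner join

Fix: Put 'c.amount > 18.25' in the JOIN's ON clause instead of WHERE

Corrected query:
SELECT p.name, c.amount FROM customers p LEFT JOIN purchases c ON c.customer_id = p.id AND c.amount > 18.25

Result:
name  | amount 
------+--------
Grace | NULL   
Dave  | 1576.64
Bob   | 1116.1 
Alice | 86.41  
Alice | 1269.81
Eve   | 524.15 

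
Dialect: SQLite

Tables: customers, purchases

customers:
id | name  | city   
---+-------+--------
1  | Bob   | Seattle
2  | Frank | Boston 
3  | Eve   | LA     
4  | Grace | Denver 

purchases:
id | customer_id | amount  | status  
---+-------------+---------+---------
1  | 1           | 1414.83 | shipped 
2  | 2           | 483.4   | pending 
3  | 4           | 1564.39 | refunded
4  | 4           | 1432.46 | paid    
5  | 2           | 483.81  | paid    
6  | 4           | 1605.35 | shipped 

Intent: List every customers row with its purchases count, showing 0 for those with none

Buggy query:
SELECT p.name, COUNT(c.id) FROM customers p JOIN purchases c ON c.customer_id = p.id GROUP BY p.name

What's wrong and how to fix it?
Bug: INNER JOIN drops customers rows that have no matching purchases rows

Fix: Switch to LEFT JOIN to retain unmatched parent rows

Corrected query:
SELECT p.name, COUNT(c.id) FROM customers p LEFT JOIN purchases c ON c.customer_id = p.id GROUP BY p.name

Result:
name  | COUNT(c.id)
------+------------
Bob   | 1          
Eve   | 0          
Frank | 2          
Grace | 3          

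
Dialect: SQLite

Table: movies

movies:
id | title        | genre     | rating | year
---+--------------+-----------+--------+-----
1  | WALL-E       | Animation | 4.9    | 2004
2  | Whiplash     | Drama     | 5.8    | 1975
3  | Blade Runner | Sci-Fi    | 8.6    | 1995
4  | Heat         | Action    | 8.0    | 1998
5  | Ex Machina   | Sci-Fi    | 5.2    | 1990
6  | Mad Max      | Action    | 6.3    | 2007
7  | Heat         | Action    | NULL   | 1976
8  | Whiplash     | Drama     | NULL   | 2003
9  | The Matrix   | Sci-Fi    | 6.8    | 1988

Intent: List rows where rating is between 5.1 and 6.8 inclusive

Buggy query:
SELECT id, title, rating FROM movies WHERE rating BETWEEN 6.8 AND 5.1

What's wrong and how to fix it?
Bug: The bounds are reversed; BETWEEN a AND b requires a <= b to match anything

Fix: Swap the bounds so the smaller value comes first

Corrected query:
SELECT id, title, rating FROM movies WHERE rating BETWEEN 5.1 AND 6.8

Result:
id | title      | rating
---+------------+-------
2  | Whiplash   | 5.8   
5  | Ex Machina | 5.2   
6  | Mad Max    | 6.3   
9  | The Matrix | 6.8   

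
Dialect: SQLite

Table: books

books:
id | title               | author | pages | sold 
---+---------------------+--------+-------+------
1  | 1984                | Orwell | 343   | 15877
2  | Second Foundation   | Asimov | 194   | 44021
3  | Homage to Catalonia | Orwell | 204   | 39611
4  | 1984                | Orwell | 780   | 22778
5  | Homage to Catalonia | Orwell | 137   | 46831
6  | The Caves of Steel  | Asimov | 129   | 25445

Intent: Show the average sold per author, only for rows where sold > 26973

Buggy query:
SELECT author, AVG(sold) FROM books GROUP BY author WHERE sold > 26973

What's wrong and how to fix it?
Bug: Row-level WHERE must come before GROUP BY in the clause order

Fix: Move the WHERE clause before GROUP BY

Corrected query:
SELECT author, AVG(sold) FROM books WHERE sold > 26973 GROUP BY author

Result:
author | AVG(sold)
-------+----------
Asimov | 44021    
Orwell | 43221    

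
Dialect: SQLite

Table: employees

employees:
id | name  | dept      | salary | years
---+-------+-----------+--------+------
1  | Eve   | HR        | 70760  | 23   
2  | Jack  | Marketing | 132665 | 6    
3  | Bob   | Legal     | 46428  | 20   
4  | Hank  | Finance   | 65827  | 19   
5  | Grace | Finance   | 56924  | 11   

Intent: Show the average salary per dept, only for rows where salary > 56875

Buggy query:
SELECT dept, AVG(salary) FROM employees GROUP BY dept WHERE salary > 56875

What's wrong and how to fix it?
Bug: Row-level WHERE must come before GROUP BY in the clause order

Fix: Move the WHERE clause before GROUP BY

Corrected query:
SELECT dept, AVG(salary) FROM employees WHERE salary > 56875 GROUP BY dept

Result:
dept      | AVG(salary)
----------+------------
Finance   | 61375.5    
HR        | 70760      
Marketing | 132665     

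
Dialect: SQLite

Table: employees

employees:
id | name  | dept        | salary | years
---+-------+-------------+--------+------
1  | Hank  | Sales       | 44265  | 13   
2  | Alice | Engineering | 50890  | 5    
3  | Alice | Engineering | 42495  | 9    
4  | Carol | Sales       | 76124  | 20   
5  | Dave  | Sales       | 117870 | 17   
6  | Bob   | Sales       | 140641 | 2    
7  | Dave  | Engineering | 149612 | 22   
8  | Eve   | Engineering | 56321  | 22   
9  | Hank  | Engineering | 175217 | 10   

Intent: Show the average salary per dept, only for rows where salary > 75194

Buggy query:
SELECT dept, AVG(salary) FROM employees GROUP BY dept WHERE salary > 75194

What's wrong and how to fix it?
Bug: WHERE cannot follow GROUP BY

Fix: Place WHERE between FROM and GROUP BY

Corrected query:
SELECT dept, AVG(salary) FROM employees WHERE salary > 75194 GROUP BY dept

Result:
dept        | AVG(salary)
------------+------------
Engineering | 162414.5   
Sales       | 111545     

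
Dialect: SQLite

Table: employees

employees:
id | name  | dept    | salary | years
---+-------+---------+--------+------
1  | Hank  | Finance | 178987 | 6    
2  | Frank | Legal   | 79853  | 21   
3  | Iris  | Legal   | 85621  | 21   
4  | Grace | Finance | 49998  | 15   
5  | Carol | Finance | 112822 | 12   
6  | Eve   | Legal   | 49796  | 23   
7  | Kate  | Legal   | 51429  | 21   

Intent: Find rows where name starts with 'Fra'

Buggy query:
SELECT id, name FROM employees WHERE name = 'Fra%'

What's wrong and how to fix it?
Bug: '=' compares the literal string including the % character; pattern matching needs LIKE

Fix: Replace '=' with LIKE so 'Fra%' is treated as a pattern

Corrected query:
SELECT id, name FROM employees WHERE name LIKE 'Fra%'

Result:
id | name 
---+------
2  | Frank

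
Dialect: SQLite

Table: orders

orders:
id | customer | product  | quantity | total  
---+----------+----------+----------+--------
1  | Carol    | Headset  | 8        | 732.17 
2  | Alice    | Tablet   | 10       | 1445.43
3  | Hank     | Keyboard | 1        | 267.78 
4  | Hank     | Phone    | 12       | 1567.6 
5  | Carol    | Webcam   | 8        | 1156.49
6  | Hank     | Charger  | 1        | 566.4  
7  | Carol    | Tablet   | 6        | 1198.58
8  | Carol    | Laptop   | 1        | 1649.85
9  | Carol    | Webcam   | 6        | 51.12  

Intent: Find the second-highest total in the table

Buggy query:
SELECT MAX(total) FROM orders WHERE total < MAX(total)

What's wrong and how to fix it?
Bug: MAX(total) on the right of the comparison is an aggregate-in-WHERE error

Fix: Put the inner MAX in a scalar subquery

Corrected query:
SELECT MAX(total) FROM orders WHERE total < (SELECT MAX(total) FROM orders)

Result:
MAX(total)
----------
1567.6    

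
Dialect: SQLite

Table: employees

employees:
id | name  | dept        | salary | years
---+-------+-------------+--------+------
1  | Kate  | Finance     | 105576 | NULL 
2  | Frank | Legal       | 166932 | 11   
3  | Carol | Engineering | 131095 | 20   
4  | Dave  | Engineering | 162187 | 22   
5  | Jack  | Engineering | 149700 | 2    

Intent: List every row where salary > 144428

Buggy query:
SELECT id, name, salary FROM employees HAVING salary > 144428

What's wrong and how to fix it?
Bug: This is a non-aggregate query (no GROUP BY, no aggregates), so in SQLite the HAVING clause is invalid here; a row-level condition belongs in WHERE

Fix: Replace HAVING with WHERE since the condition applies to individual rows

Corrected query:
SELECT id, name, salary FROM employees WHERE salary > 144428

Result:
id | name  | salary
---+-------+-------
2  | Frank | 166932
4  | Dave  | 162187
5  | Jack  | 149700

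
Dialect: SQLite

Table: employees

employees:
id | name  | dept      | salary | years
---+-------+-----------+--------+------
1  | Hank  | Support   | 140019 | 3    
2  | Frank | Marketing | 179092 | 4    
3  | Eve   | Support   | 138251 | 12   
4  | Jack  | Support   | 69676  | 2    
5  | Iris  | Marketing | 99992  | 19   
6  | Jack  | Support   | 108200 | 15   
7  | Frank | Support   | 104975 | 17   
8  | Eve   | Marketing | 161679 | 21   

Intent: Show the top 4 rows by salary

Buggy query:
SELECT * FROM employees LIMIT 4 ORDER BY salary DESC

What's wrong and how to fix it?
Bug: LIMIT must come after ORDER BY

Fix: Swap the clauses: ORDER BY first, then LIMIT

Corrected query:
SELECT * FROM employees ORDER BY salary DESC LIMIT 4

Result:
id | name  | dept      | salary | years
---+-------+-----------+--------+------
2  | Frank | Marketing | 179092 | 4    
8  | Eve   | Marketing | 161679 | 21   
1  | Hank  | Support   | 140019 | 3    
3  | Eve   | Support   | 138251 | 12   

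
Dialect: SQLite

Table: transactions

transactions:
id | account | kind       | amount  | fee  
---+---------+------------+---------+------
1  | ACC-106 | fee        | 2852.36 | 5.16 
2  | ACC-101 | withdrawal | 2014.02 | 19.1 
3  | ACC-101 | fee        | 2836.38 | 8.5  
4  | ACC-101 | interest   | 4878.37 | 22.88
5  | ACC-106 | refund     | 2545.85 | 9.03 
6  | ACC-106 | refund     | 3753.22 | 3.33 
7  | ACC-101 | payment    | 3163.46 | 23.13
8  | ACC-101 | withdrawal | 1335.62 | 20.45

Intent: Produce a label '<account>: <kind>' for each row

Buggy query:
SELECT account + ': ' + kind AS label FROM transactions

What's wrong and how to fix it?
Bug: SQLite uses || for string concatenation; + coerces text to numbers (yielding 0)

Fix: Replace + with || to concatenate text

Corrected query:
SELECT account || ': ' || kind AS label FROM transactions

Result:
label              
-------------------
ACC-106: fee       
ACC-101: withdrawal
ACC-101: fee       
ACC-101: interest  
ACC-106: refund    
ACC-106: refund    
ACC-101: payment   
ACC-101: withdrawal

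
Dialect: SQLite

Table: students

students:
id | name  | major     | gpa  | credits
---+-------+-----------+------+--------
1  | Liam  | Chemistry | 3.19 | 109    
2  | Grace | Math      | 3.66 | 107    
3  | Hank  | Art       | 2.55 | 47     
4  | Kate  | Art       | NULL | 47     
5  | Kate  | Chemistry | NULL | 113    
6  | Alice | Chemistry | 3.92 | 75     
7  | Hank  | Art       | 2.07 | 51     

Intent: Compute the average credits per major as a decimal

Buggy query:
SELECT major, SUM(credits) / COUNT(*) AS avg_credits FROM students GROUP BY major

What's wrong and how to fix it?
Bug: SUM(credits) and COUNT(*) are both integers; the division truncates the fractional part

Fix: Multiply by 1.0 (or CAST to REAL) to force floating-point division

Corrected query:
SELECT major, SUM(credits) * 1.0 / COUNT(*) AS avg_credits FROM students GROUP BY major

Result:
major     | avg_credits
----------+------------
Art       | 48.333333  
Chemistry | 99         
Math      | 107        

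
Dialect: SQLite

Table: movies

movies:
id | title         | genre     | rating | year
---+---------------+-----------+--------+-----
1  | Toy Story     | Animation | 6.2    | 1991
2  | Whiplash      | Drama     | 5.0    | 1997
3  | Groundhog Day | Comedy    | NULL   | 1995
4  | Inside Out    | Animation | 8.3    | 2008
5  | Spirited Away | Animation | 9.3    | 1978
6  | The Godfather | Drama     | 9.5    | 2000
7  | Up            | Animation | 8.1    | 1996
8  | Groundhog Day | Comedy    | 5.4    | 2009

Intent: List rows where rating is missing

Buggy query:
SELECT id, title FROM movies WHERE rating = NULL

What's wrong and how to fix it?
Bug: '= NULL' is always unknown in SQL three-valued logic, so no rows match

Fix: Replace '= NULL' with 'IS NULL'

Corrected query:
SELECT id, title FROM movies WHERE rating IS NULL

Result:
id | title        
---+--------------
3  | Groundhog Day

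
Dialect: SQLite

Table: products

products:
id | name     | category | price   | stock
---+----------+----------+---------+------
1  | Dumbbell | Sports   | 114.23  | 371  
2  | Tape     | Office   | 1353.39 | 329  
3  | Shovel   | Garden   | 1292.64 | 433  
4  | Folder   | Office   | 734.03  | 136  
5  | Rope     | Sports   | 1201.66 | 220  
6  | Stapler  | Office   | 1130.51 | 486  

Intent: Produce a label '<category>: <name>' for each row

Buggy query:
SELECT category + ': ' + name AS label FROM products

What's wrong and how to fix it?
Bug: '+' is numeric addition; on text columns SQLite converts them to 0 instead of concatenating

Fix: Replace + with || to concatenate text

Corrected query:
SELECT category || ': ' || name AS label FROM products

Result:
label           
----------------
Sports: Dumbbell
Office: Tape    
Garden: Shovel  
Office: Folder  
Sports: Rope    
Office: Stapler 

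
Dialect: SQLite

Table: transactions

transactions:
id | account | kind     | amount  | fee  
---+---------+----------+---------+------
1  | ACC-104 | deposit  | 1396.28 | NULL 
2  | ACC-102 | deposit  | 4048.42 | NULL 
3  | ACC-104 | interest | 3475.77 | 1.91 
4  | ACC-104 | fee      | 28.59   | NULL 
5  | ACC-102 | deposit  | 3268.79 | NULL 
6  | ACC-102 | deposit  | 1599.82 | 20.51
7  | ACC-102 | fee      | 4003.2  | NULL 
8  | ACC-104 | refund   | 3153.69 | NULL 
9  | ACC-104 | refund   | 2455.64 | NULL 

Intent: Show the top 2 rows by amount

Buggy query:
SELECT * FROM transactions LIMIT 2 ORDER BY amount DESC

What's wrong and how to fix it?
Bug: LIMIT must come after ORDER BY

Fix: Sort with ORDER BY, then apply LIMIT

Corrected query:
SELECT * FROM transactions ORDER BY amount DESC LIMIT 2

Result:
id | account | kind    | amount  | fee 
---+---------+---------+---------+-----
2  | ACC-102 | deposit | 4048.42 | NULL
7  | ACC-102 | fee     | 4003.2  | NULL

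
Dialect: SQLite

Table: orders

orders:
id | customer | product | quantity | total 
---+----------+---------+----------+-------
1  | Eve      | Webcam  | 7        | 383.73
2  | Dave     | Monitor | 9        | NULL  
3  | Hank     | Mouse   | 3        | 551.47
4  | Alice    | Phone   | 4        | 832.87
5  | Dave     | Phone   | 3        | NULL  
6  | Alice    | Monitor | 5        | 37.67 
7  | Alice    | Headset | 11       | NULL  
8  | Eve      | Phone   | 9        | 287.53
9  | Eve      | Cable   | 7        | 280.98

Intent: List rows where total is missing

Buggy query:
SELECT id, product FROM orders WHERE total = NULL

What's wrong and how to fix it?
Bug: '= NULL' is always unknown in SQL three-valued logic, so no rows match

Fix: Replace '= NULL' with 'IS NULL'

Corrected query:
SELECT id, product FROM orders WHERE total IS NULL

Result:
id | product
---+--------
2  | Monitor
5  | Phone  
7  | Headset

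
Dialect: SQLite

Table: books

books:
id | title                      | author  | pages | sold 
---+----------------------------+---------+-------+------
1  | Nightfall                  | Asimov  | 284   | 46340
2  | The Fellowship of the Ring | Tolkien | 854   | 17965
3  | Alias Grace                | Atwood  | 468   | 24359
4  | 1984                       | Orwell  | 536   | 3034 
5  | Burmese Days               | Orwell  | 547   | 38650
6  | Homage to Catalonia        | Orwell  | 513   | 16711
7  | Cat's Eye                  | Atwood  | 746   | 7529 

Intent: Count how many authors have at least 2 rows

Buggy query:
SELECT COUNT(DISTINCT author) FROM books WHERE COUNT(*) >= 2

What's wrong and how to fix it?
Bug: COUNT(*) cannot appear in WHERE; the per-group count doesn't exist yet

Fix: Use a subquery that GROUPs and filters with HAVING, then count its rows

Corrected query:
SELECT COUNT(*) FROM (SELECT author FROM books GROUP BY author HAVING COUNT(*) >= 2)

Result:
COUNT(*)
--------
2       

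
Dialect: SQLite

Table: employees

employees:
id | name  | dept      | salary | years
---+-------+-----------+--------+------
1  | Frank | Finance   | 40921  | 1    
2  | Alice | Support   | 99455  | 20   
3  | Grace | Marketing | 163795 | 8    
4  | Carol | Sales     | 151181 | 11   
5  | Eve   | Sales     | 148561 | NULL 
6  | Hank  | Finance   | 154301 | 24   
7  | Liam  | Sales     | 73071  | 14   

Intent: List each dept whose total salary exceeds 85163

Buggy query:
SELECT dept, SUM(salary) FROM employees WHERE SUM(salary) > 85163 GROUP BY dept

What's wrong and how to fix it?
Bug: SUM(salary) is an aggregate, but WHERE filters rows before aggregation

Fix: Move the aggregate condition to a HAVING clause

Corrected query:
SELECT dept, SUM(salary) FROM employees GROUP BY dept HAVING SUM(salary) > 85163

Result:
dept      | SUM(salary)
----------+------------
Finance   | 195222     
Marketing | 163795     
Sales     | 372813     
Support   | 99455      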